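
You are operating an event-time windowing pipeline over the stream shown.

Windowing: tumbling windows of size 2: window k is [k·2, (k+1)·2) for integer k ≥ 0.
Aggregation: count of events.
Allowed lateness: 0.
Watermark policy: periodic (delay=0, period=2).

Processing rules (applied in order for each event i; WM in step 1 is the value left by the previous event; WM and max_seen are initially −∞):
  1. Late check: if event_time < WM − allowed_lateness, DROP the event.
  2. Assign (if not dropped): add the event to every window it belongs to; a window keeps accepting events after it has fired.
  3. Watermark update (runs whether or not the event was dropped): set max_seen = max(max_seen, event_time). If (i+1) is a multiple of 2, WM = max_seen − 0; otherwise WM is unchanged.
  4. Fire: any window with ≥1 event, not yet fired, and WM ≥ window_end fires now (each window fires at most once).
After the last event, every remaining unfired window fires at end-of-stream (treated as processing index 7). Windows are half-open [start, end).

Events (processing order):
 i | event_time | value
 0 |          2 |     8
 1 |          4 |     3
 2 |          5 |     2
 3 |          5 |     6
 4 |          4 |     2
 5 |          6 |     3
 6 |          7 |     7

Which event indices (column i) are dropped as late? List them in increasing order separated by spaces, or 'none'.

i=0 t=2 v=8: → [2,4); WM=−∞
i=1 t=4 v=3: → [4,6); WM=4; [2,4) fires=1
i=2 t=5 v=2: → [4,6); WM=4
i=3 t=5 v=6: → [4,6); WM=5
i=4 t=4 v=2: DROP (t<5-0); WM=5
i=5 t=6 v=3: → [6,8); WM=6; [4,6) fires=3
i=6 t=7 v=7: → [6,8); WM=6

4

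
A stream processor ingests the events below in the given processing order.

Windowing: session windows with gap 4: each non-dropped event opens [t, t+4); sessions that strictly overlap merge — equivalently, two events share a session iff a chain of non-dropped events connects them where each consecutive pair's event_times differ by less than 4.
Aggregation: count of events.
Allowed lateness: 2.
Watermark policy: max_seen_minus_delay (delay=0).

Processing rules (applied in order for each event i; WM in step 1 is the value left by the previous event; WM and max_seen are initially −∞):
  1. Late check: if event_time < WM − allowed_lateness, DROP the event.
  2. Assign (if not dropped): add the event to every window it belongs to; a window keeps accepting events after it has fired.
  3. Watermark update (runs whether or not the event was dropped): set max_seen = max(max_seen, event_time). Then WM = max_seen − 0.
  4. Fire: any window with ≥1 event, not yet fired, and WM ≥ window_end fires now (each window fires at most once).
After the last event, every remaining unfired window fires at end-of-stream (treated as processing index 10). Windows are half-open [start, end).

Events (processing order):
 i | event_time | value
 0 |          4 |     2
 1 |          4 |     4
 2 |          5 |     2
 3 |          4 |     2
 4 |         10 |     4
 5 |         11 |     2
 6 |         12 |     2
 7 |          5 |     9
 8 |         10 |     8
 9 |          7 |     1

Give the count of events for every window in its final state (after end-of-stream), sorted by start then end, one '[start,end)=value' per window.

i=0 t=4 v=2: → [4,8); WM=4
i=1 t=4 v=4: → [4,8); WM=4
i=2 t=5 v=2: → [4,9); WM=5
i=3 t=4 v=2: → [4,9); WM=5
i=4 t=10 v=4: → [10,14); WM=10
i=5 t=11 v=2: → [10,15); WM=11
i=6 t=12 v=2: → [10,16); WM=12
i=7 t=5 v=9: DROP (t<12-2); WM=12
i=8 t=10 v=8: → [10,16); WM=12
i=9 t=7 v=1: DROP (t<12-2); WM=12

[4,9)=4 [10,16)=4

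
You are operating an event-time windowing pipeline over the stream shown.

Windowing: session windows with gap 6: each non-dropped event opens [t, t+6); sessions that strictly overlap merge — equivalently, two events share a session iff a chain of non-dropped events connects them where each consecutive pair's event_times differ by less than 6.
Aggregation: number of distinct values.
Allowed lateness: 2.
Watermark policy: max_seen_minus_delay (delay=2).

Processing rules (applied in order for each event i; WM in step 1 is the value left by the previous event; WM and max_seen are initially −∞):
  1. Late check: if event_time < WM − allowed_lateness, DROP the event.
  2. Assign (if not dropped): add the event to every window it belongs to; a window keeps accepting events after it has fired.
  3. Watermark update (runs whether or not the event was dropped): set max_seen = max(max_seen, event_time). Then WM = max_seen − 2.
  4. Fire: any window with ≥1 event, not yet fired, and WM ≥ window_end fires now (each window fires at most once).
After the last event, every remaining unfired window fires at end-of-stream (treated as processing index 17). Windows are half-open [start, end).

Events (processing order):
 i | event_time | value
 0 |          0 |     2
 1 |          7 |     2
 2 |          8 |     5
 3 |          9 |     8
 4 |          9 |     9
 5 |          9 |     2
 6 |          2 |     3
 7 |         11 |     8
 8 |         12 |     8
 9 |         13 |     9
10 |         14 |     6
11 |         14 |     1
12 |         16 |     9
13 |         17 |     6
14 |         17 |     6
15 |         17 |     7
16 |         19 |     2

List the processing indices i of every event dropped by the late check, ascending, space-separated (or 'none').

6

i=0 t=0 v=2: → [0,6); WM=-2
i=1 t=7 v=2: → [7,13); WM=5
i=2 t=8 v=5: → [7,14); WM=6
i=3 t=9 v=8: → [7,15); WM=7
i=4 t=9 v=9: → [7,15); WM=7
i=5 t=9 v=2: → [7,15); WM=7
i=6 t=2 v=3: DROP (t<7-2); WM=7
i=7 t=11 v=8: → [7,17); WM=9
i=8 t=12 v=8: → [7,18); WM=10
i=9 t=13 v=9: → [7,19); WM=11
i=10 t=14 v=6: → [7,20); WM=12
i=11 t=14 v=1: → [7,20); WM=12
i=12 t=16 v=9: → [7,22); WM=14
i=13 t=17 v=6: → [7,23); WM=15
i=14 t=17 v=6: → [7,23); WM=15
i=15 t=17 v=7: → [7,23); WM=15
i=16 t=19 v=2: → [7,25); WM=17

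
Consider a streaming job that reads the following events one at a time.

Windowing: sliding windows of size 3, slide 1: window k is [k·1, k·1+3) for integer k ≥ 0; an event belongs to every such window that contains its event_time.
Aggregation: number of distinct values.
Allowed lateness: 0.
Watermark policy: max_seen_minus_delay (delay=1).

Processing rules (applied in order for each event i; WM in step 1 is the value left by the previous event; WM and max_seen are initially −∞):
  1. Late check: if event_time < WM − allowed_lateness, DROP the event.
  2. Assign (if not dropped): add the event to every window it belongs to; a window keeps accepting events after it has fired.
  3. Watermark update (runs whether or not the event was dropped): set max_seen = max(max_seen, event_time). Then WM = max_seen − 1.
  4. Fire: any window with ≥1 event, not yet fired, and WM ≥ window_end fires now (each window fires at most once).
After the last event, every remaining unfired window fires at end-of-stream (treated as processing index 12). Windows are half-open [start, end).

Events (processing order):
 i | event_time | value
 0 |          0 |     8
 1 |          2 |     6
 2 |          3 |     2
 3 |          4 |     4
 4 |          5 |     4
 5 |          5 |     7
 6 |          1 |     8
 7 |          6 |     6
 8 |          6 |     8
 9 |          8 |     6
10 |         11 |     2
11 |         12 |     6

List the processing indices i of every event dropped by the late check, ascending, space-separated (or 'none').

6

i=0 t=0 v=8: → [0,3); WM=-1
i=1 t=2 v=6: → [2,5),[1,4),[0,3); WM=1
i=2 t=3 v=2: → [3,6),[2,5),[1,4); WM=2
i=3 t=4 v=4: → [4,7),[3,6),[2,5); WM=3; [0,3) fires=2
i=4 t=5 v=4: → [5,8),[4,7),[3,6); WM=4; [1,4) fires=2
i=5 t=5 v=7: → [5,8),[4,7),[3,6); WM=4
i=6 t=1 v=8: DROP (t<4-0); WM=4
i=7 t=6 v=6: → [6,9),[5,8),[4,7); WM=5; [2,5) fires=3
i=8 t=6 v=8: → [6,9),[5,8),[4,7); WM=5
i=9 t=8 v=6: → [8,11),[7,10),[6,9); WM=7; [3,6) fires=3 [4,7) fires=4
i=10 t=11 v=2: → [11,14),[10,13),[9,12); WM=10; [5,8) fires=4 [6,9) fires=2 [7,10) fires=1
i=11 t=12 v=6: → [12,15),[11,14),[10,13); WM=11; [8,11) fires=1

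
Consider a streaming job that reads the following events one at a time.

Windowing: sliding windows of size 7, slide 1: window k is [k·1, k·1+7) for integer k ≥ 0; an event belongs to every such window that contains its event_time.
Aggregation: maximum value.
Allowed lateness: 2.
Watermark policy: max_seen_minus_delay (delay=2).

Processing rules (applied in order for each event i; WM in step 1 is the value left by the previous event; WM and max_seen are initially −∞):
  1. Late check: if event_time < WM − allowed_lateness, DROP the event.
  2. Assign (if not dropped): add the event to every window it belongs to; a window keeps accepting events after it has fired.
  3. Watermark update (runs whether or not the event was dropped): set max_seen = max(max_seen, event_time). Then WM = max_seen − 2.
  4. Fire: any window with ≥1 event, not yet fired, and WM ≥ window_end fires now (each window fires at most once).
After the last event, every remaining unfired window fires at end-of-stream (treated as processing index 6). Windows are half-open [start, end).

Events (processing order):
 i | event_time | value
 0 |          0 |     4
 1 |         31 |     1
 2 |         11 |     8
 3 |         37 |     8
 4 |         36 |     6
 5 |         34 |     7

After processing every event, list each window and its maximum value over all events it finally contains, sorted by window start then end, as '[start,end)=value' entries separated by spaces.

i=0 t=0 v=4: → [0,7); WM=-2
i=1 t=31 v=1: → [31,38),[30,37),[29,36),[28,35),[27,34),[26,33),[25,32); WM=29; [0,7) fires=4
i=2 t=11 v=8: DROP (t<29-2); WM=29
i=3 t=37 v=8: → [37,44),[36,43),[35,42),[34,41),[33,40),[32,39),[31,38); WM=35; [25,32) fires=1 [26,33) fires=1 [27,34) fires=1 [28,35) fires=1
i=4 t=36 v=6: → [36,43),[35,42),[34,41),[33,40),[32,39),[31,38),[30,37); WM=35
i=5 t=34 v=7: → [34,41),[33,40),[32,39),[31,38),[30,37),[29,36),[28,35); WM=35

[0,7)=4 [25,32)=1 [26,33)=1 [27,34)=1 [28,35)=7 [29,36)=7 [30,37)=7 [31,38)=8 [32,39)=8 [33,40)=8 [34,41)=8 [35,42)=8 [36,43)=8 [37,44)=8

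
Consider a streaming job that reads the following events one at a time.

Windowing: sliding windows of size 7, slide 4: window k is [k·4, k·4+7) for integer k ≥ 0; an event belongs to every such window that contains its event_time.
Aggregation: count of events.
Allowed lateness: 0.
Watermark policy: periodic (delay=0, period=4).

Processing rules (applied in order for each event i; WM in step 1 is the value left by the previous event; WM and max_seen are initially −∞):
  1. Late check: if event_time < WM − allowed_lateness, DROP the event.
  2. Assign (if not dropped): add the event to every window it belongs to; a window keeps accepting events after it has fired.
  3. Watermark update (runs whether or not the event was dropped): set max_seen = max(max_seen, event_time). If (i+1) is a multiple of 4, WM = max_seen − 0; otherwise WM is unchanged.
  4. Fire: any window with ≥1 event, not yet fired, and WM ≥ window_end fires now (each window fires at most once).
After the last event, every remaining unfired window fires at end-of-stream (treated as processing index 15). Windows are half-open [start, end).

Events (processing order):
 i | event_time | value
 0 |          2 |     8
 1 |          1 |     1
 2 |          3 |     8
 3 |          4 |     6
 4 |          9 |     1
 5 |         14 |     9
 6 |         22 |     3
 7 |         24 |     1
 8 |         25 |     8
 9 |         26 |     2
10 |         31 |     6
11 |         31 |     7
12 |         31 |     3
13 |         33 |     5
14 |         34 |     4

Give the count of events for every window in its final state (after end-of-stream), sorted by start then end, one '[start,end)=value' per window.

i=0 t=2 v=8: → [0,7); WM=−∞
i=1 t=1 v=1: → [0,7); WM=−∞
i=2 t=3 v=8: → [0,7); WM=−∞
i=3 t=4 v=6: → [4,11),[0,7); WM=4
i=4 t=9 v=1: → [8,15),[4,11); WM=4
i=5 t=14 v=9: → [12,19),[8,15); WM=4
i=6 t=22 v=3: → [20,27),[16,23); WM=4
i=7 t=24 v=1: → [24,31),[20,27); WM=24; [0,7) fires=4 [4,11) fires=2 [8,15) fires=2 [12,19) fires=1 [16,23) fires=1
i=8 t=25 v=8: → [24,31),[20,27); WM=24
i=9 t=26 v=2: → [24,31),[20,27); WM=24
i=10 t=31 v=6: → [28,35); WM=24
i=11 t=31 v=7: → [28,35); WM=31; [20,27) fires=4 [24,31) fires=3
i=12 t=31 v=3: → [28,35); WM=31
i=13 t=33 v=5: → [32,39),[28,35); WM=31
i=14 t=34 v=4: → [32,39),[28,35); WM=31

[0,7)=4 [4,11)=2 [8,15)=2 [12,19)=1 [16,23)=1 [20,27)=4 [24,31)=3 [28,35)=5 [32,39)=2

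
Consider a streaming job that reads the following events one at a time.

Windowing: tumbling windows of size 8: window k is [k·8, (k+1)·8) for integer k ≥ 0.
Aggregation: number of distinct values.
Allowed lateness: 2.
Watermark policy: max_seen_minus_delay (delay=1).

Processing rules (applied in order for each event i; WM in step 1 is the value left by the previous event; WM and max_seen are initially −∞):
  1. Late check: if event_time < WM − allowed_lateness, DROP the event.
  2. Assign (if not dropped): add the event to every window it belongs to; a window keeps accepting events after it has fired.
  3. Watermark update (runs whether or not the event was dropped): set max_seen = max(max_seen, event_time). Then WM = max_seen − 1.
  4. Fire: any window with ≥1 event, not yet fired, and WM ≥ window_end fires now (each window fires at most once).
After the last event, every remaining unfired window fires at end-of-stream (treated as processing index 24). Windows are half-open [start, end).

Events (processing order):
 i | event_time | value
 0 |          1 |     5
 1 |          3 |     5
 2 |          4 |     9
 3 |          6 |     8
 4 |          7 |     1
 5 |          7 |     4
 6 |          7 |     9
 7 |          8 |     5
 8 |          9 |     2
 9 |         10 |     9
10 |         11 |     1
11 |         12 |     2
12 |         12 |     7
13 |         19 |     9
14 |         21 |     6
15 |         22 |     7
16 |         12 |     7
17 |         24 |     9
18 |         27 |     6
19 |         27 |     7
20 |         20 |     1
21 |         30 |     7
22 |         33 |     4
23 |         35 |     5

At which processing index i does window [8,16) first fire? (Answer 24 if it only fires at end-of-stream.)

13

i=0 t=1 v=5: → [0,8); WM=0
i=1 t=3 v=5: → [0,8); WM=2
i=2 t=4 v=9: → [0,8); WM=3
i=3 t=6 v=8: → [0,8); WM=5
i=4 t=7 v=1: → [0,8); WM=6
i=5 t=7 v=4: → [0,8); WM=6
i=6 t=7 v=9: → [0,8); WM=6
i=7 t=8 v=5: → [8,16); WM=7
i=8 t=9 v=2: → [8,16); WM=8; [0,8) fires=5
i=9 t=10 v=9: → [8,16); WM=9
i=10 t=11 v=1: → [8,16); WM=10
i=11 t=12 v=2: → [8,16); WM=11
i=12 t=12 v=7: → [8,16); WM=11
i=13 t=19 v=9: → [16,24); WM=18; [8,16) fires=5
i=14 t=21 v=6: → [16,24); WM=20
i=15 t=22 v=7: → [16,24); WM=21
i=16 t=12 v=7: DROP (t<21-2); WM=21
i=17 t=24 v=9: → [24,32); WM=23
i=18 t=27 v=6: → [24,32); WM=26; [16,24) fires=3
i=19 t=27 v=7: → [24,32); WM=26
i=20 t=20 v=1: DROP (t<26-2); WM=26
i=21 t=30 v=7: → [24,32); WM=29
i=22 t=33 v=4: → [32,40); WM=32; [24,32) fires=3
i=23 t=35 v=5: → [32,40); WM=34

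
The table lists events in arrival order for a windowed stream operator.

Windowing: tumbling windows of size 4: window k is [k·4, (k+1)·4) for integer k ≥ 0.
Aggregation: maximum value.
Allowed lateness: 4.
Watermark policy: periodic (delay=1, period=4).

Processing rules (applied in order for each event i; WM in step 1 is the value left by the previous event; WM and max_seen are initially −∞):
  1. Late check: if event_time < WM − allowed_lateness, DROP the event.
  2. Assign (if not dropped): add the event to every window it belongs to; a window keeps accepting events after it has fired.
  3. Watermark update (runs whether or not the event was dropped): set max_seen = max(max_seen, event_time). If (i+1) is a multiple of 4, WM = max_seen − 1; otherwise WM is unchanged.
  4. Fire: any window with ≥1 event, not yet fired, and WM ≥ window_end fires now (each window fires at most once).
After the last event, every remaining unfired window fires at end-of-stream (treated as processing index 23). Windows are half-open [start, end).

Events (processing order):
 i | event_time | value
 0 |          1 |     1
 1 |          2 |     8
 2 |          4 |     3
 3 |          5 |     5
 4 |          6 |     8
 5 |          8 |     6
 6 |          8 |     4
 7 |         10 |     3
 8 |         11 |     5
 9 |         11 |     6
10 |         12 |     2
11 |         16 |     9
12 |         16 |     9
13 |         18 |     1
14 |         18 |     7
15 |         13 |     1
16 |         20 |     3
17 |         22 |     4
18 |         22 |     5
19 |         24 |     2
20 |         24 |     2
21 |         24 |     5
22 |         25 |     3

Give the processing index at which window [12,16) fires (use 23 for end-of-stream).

i=0 t=1 v=1: → [0,4); WM=−∞
i=1 t=2 v=8: → [0,4); WM=−∞
i=2 t=4 v=3: → [4,8); WM=−∞
i=3 t=5 v=5: → [4,8); WM=4; [0,4) fires=8
i=4 t=6 v=8: → [4,8); WM=4
i=5 t=8 v=6: → [8,12); WM=4
i=6 t=8 v=4: → [8,12); WM=4
i=7 t=10 v=3: → [8,12); WM=9; [4,8) fires=8
i=8 t=11 v=5: → [8,12); WM=9
i=9 t=11 v=6: → [8,12); WM=9
i=10 t=12 v=2: → [12,16); WM=9
i=11 t=16 v=9: → [16,20); WM=15; [8,12) fires=6
i=12 t=16 v=9: → [16,20); WM=15
i=13 t=18 v=1: → [16,20); WM=15
i=14 t=18 v=7: → [16,20); WM=15
i=15 t=13 v=1: → [12,16); WM=17; [12,16) fires=2
i=16 t=20 v=3: → [20,24); WM=17
i=17 t=22 v=4: → [20,24); WM=17
i=18 t=22 v=5: → [20,24); WM=17
i=19 t=24 v=2: → [24,28); WM=23; [16,20) fires=9
i=20 t=24 v=2: → [24,28); WM=23
i=21 t=24 v=5: → [24,28); WM=23
i=22 t=25 v=3: → [24,28); WM=23

15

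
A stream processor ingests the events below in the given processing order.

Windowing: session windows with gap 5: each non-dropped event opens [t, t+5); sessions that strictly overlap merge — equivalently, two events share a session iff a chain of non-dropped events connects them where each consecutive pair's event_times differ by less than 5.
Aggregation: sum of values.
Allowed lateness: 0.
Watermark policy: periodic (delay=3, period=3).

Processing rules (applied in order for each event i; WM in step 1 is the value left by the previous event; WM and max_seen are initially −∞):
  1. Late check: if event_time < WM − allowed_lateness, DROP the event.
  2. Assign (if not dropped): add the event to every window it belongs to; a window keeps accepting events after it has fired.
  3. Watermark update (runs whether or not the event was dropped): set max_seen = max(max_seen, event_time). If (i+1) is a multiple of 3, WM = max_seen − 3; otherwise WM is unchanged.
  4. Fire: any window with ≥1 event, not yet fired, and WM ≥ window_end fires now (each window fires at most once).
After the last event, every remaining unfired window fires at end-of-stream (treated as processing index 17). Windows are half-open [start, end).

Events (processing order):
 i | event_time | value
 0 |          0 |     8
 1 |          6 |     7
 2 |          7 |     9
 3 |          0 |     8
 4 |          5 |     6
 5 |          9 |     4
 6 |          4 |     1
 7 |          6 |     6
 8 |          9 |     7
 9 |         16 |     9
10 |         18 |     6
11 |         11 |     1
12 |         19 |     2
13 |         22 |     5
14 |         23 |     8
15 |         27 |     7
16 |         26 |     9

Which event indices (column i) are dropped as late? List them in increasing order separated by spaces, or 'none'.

3 6

i=0 t=0 v=8: → [0,5); WM=−∞
i=1 t=6 v=7: → [6,11); WM=−∞
i=2 t=7 v=9: → [6,12); WM=4
i=3 t=0 v=8: DROP (t<4-0); WM=4
i=4 t=5 v=6: → [5,12); WM=4
i=5 t=9 v=4: → [5,14); WM=6
i=6 t=4 v=1: DROP (t<6-0); WM=6
i=7 t=6 v=6: → [5,14); WM=6
i=8 t=9 v=7: → [5,14); WM=6
i=9 t=16 v=9: → [16,21); WM=6
i=10 t=18 v=6: → [16,23); WM=6
i=11 t=11 v=1: → [5,16); WM=15
i=12 t=19 v=2: → [16,24); WM=15
i=13 t=22 v=5: → [16,27); WM=15
i=14 t=23 v=8: → [16,28); WM=20
i=15 t=27 v=7: → [16,32); WM=20
i=16 t=26 v=9: → [16,32); WM=20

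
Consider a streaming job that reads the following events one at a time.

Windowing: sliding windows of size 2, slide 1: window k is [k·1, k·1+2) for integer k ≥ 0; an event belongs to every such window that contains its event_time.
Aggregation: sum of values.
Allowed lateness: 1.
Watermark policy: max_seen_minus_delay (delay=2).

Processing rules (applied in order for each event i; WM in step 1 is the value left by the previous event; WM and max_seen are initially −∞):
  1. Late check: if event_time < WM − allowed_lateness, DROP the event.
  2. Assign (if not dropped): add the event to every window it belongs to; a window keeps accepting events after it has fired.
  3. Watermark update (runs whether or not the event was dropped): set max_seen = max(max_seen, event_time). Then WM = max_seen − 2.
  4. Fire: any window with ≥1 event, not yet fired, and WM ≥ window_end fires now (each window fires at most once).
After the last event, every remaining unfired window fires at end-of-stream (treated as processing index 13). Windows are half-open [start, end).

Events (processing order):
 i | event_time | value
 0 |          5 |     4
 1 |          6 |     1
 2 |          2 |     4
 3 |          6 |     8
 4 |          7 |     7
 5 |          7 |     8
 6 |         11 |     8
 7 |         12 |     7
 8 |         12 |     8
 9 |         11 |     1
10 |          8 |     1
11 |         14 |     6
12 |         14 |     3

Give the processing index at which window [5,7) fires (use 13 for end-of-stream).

6

i=0 t=5 v=4: → [5,7),[4,6); WM=3
i=1 t=6 v=1: → [6,8),[5,7); WM=4
i=2 t=2 v=4: DROP (t<4-1); WM=4
i=3 t=6 v=8: → [6,8),[5,7); WM=4
i=4 t=7 v=7: → [7,9),[6,8); WM=5
i=5 t=7 v=8: → [7,9),[6,8); WM=5
i=6 t=11 v=8: → [11,13),[10,12); WM=9; [4,6) fires=4 [5,7) fires=13 [6,8) fires=24 [7,9) fires=15
i=7 t=12 v=7: → [12,14),[11,13); WM=10
i=8 t=12 v=8: → [12,14),[11,13); WM=10
i=9 t=11 v=1: → [11,13),[10,12); WM=10
i=10 t=8 v=1: DROP (t<10-1); WM=10
i=11 t=14 v=6: → [14,16),[13,15); WM=12; [10,12) fires=9
i=12 t=14 v=3: → [14,16),[13,15); WM=12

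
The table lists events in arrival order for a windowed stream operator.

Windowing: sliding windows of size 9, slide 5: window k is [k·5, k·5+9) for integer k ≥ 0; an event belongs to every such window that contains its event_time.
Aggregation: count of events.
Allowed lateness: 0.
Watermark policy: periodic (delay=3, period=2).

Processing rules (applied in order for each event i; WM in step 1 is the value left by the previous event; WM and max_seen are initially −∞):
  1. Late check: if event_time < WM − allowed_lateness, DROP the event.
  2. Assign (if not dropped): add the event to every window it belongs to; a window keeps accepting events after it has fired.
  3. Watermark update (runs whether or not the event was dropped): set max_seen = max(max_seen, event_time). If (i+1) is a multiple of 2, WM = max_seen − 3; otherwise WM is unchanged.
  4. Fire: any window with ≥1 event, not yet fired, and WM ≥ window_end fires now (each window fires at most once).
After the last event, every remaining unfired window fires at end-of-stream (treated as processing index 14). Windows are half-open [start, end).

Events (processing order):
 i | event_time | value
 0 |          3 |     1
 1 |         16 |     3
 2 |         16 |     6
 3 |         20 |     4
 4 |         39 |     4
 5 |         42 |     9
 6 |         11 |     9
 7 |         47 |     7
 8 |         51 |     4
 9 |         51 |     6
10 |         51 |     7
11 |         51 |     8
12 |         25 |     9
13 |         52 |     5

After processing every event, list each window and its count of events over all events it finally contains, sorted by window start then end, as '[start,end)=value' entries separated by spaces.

[0,9)=1 [10,19)=2 [15,24)=3 [20,29)=1 [35,44)=2 [40,49)=2 [45,54)=6 [50,59)=5

i=0 t=3 v=1: → [0,9); WM=−∞
i=1 t=16 v=3: → [15,24),[10,19); WM=13; [0,9) fires=1
i=2 t=16 v=6: → [15,24),[10,19); WM=13
i=3 t=20 v=4: → [20,29),[15,24); WM=17
i=4 t=39 v=4: → [35,44); WM=17
i=5 t=42 v=9: → [40,49),[35,44); WM=39; [10,19) fires=2 [15,24) fires=3 [20,29) fires=1
i=6 t=11 v=9: DROP (t<39-0); WM=39
i=7 t=47 v=7: → [45,54),[40,49); WM=44; [35,44) fires=2
i=8 t=51 v=4: → [50,59),[45,54); WM=44
i=9 t=51 v=6: → [50,59),[45,54); WM=48
i=10 t=51 v=7: → [50,59),[45,54); WM=48
i=11 t=51 v=8: → [50,59),[45,54); WM=48
i=12 t=25 v=9: DROP (t<48-0); WM=48
i=13 t=52 v=5: → [50,59),[45,54); WM=49; [40,49) fires=2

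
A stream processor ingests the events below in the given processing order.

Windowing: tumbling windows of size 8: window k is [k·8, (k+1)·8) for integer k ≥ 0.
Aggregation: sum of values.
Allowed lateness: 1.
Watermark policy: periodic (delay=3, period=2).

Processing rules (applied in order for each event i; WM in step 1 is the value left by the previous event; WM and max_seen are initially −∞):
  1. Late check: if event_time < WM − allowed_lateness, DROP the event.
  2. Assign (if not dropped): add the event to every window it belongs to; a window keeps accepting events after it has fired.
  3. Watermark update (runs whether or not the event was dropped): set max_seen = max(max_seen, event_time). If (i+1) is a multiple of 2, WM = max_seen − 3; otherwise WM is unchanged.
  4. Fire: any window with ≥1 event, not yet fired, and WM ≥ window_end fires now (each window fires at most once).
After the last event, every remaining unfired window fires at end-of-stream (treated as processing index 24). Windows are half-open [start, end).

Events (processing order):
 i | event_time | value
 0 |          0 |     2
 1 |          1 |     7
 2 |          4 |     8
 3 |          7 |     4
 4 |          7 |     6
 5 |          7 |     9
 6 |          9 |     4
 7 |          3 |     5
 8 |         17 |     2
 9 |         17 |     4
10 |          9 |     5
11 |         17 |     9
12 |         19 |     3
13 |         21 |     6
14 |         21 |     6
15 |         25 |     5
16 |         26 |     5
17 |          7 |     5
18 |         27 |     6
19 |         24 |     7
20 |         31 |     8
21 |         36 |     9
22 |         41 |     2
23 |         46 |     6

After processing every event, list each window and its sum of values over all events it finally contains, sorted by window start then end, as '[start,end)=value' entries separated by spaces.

i=0 t=0 v=2: → [0,8); WM=−∞
i=1 t=1 v=7: → [0,8); WM=-2
i=2 t=4 v=8: → [0,8); WM=-2
i=3 t=7 v=4: → [0,8); WM=4
i=4 t=7 v=6: → [0,8); WM=4
i=5 t=7 v=9: → [0,8); WM=4
i=6 t=9 v=4: → [8,16); WM=4
i=7 t=3 v=5: → [0,8); WM=6
i=8 t=17 v=2: → [16,24); WM=6
i=9 t=17 v=4: → [16,24); WM=14; [0,8) fires=41
i=10 t=9 v=5: DROP (t<14-1); WM=14
i=11 t=17 v=9: → [16,24); WM=14
i=12 t=19 v=3: → [16,24); WM=14
i=13 t=21 v=6: → [16,24); WM=18; [8,16) fires=4
i=14 t=21 v=6: → [16,24); WM=18
i=15 t=25 v=5: → [24,32); WM=22
i=16 t=26 v=5: → [24,32); WM=22
i=17 t=7 v=5: DROP (t<22-1); WM=23
i=18 t=27 v=6: → [24,32); WM=23
i=19 t=24 v=7: → [24,32); WM=24; [16,24) fires=30
i=20 t=31 v=8: → [24,32); WM=24
i=21 t=36 v=9: → [32,40); WM=33; [24,32) fires=31
i=22 t=41 v=2: → [40,48); WM=33
i=23 t=46 v=6: → [40,48); WM=43; [32,40) fires=9

[0,8)=41 [8,16)=4 [16,24)=30 [24,32)=31 [32,40)=9 [40,48)=8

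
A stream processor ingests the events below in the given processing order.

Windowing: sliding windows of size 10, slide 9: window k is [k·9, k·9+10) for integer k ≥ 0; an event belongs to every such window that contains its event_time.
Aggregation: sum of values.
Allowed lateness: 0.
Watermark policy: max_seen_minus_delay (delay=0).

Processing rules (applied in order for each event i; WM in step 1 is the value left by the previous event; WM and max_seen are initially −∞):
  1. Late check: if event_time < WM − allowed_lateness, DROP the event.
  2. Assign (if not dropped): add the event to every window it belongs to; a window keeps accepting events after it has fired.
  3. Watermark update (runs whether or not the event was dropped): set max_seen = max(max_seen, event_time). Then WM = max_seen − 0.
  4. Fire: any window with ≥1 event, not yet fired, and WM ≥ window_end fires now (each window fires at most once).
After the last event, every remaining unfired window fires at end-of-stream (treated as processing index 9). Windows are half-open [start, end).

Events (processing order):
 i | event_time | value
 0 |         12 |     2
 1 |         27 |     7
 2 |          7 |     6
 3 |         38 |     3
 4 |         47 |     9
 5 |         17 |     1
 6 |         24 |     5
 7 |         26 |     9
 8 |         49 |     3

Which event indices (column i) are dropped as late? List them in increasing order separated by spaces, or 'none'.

2 5 6 7

i=0 t=12 v=2: → [9,19); WM=12
i=1 t=27 v=7: → [27,37),[18,28); WM=27; [9,19) fires=2
i=2 t=7 v=6: DROP (t<27-0); WM=27
i=3 t=38 v=3: → [36,46); WM=38; [18,28) fires=7 [27,37) fires=7
i=4 t=47 v=9: → [45,55); WM=47; [36,46) fires=3
i=5 t=17 v=1: DROP (t<47-0); WM=47
i=6 t=24 v=5: DROP (t<47-0); WM=47
i=7 t=26 v=9: DROP (t<47-0); WM=47
i=8 t=49 v=3: → [45,55); WM=49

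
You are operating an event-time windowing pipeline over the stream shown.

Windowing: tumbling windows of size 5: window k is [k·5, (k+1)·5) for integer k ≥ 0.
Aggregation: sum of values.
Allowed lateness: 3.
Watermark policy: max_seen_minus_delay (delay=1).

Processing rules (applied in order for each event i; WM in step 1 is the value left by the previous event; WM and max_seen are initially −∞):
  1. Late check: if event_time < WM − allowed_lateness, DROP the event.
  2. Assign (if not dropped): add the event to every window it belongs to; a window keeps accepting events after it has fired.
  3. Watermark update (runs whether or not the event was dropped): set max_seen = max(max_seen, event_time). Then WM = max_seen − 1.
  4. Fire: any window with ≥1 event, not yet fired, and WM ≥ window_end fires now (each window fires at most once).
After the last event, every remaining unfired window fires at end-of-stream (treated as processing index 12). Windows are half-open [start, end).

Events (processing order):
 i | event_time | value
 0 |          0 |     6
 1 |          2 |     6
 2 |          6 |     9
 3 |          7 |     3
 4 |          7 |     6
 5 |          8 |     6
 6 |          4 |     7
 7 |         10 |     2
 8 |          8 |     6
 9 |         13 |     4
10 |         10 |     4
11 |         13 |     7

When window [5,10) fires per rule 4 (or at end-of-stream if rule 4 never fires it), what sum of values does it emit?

30

i=0 t=0 v=6: → [0,5); WM=-1
i=1 t=2 v=6: → [0,5); WM=1
i=2 t=6 v=9: → [5,10); WM=5; [0,5) fires=12
i=3 t=7 v=3: → [5,10); WM=6
i=4 t=7 v=6: → [5,10); WM=6
i=5 t=8 v=6: → [5,10); WM=7
i=6 t=4 v=7: → [0,5); WM=7
i=7 t=10 v=2: → [10,15); WM=9
i=8 t=8 v=6: → [5,10); WM=9
i=9 t=13 v=4: → [10,15); WM=12; [5,10) fires=30
i=10 t=10 v=4: → [10,15); WM=12
i=11 t=13 v=7: → [10,15); WM=12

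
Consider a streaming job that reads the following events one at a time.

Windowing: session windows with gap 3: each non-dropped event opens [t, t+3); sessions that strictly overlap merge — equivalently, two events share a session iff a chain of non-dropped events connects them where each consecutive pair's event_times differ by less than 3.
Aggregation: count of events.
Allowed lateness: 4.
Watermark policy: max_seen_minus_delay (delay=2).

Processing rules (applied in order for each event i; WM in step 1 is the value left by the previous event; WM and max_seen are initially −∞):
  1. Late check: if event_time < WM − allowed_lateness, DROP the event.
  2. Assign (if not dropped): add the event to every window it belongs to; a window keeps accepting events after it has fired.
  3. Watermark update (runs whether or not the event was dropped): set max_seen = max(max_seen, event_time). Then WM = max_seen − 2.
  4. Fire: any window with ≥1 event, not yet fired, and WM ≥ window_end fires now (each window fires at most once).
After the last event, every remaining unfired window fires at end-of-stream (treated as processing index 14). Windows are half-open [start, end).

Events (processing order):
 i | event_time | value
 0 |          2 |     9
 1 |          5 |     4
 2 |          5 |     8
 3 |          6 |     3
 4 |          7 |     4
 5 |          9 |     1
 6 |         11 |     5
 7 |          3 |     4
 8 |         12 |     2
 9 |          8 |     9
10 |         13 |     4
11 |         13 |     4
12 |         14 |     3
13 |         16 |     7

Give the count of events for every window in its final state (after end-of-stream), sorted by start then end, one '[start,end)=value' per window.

i=0 t=2 v=9: → [2,5); WM=0
i=1 t=5 v=4: → [5,8); WM=3
i=2 t=5 v=8: → [5,8); WM=3
i=3 t=6 v=3: → [5,9); WM=4
i=4 t=7 v=4: → [5,10); WM=5
i=5 t=9 v=1: → [5,12); WM=7
i=6 t=11 v=5: → [5,14); WM=9
i=7 t=3 v=4: DROP (t<9-4); WM=9
i=8 t=12 v=2: → [5,15); WM=10
i=9 t=8 v=9: → [5,15); WM=10
i=10 t=13 v=4: → [5,16); WM=11
i=11 t=13 v=4: → [5,16); WM=11
i=12 t=14 v=3: → [5,17); WM=12
i=13 t=16 v=7: → [5,19); WM=14

[2,5)=1 [5,19)=12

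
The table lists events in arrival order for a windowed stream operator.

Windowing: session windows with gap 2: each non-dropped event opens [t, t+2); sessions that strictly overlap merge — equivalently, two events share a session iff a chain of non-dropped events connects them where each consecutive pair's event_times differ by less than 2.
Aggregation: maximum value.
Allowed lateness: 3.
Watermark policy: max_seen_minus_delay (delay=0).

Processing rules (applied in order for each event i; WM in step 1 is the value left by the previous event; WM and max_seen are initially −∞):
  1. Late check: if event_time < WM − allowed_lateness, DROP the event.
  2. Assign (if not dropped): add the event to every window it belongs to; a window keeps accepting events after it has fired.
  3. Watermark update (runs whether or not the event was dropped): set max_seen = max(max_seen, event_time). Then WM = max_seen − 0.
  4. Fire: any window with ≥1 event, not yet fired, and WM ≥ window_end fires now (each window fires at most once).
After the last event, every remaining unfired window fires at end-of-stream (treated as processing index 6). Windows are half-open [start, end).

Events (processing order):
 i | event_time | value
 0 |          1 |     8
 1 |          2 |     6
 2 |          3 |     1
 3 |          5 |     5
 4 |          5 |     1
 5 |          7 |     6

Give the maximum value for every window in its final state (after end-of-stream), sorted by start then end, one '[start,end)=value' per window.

[1,5)=8 [5,7)=5 [7,9)=6

i=0 t=1 v=8: → [1,3); WM=1
i=1 t=2 v=6: → [1,4); WM=2
i=2 t=3 v=1: → [1,5); WM=3
i=3 t=5 v=5: → [5,7); WM=5
i=4 t=5 v=1: → [5,7); WM=5
i=5 t=7 v=6: → [7,9); WM=7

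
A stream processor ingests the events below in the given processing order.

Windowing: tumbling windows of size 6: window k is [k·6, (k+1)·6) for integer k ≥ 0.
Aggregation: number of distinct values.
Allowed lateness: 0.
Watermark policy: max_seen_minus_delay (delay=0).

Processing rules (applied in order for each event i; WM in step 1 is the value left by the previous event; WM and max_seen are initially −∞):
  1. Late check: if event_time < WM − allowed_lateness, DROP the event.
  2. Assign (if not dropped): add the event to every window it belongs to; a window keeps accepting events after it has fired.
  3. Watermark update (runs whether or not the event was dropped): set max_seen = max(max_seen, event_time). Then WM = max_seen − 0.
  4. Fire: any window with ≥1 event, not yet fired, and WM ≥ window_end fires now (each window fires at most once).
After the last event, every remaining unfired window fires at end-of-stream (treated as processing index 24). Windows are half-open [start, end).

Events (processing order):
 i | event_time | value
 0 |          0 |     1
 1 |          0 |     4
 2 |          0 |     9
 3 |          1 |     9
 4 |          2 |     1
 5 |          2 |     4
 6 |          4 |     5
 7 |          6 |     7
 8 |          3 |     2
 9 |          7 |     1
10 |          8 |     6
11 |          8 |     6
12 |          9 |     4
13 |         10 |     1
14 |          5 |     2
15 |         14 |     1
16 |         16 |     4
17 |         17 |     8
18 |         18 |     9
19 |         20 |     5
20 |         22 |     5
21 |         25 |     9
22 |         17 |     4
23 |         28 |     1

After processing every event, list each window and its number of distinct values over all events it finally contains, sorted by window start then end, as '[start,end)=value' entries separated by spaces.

[0,6)=4 [6,12)=4 [12,18)=3 [18,24)=2 [24,30)=2

i=0 t=0 v=1: → [0,6); WM=0
i=1 t=0 v=4: → [0,6); WM=0
i=2 t=0 v=9: → [0,6); WM=0
i=3 t=1 v=9: → [0,6); WM=1
i=4 t=2 v=1: → [0,6); WM=2
i=5 t=2 v=4: → [0,6); WM=2
i=6 t=4 v=5: → [0,6); WM=4
i=7 t=6 v=7: → [6,12); WM=6; [0,6) fires=4
i=8 t=3 v=2: DROP (t<6-0); WM=6
i=9 t=7 v=1: → [6,12); WM=7
i=10 t=8 v=6: → [6,12); WM=8
i=11 t=8 v=6: → [6,12); WM=8
i=12 t=9 v=4: → [6,12); WM=9
i=13 t=10 v=1: → [6,12); WM=10
i=14 t=5 v=2: DROP (t<10-0); WM=10
i=15 t=14 v=1: → [12,18); WM=14; [6,12) fires=4
i=16 t=16 v=4: → [12,18); WM=16
i=17 t=17 v=8: → [12,18); WM=17
i=18 t=18 v=9: → [18,24); WM=18; [12,18) fires=3
i=19 t=20 v=5: → [18,24); WM=20
i=20 t=22 v=5: → [18,24); WM=22
i=21 t=25 v=9: → [24,30); WM=25; [18,24) fires=2
i=22 t=17 v=4: DROP (t<25-0); WM=25
i=23 t=28 v=1: → [24,30); WM=28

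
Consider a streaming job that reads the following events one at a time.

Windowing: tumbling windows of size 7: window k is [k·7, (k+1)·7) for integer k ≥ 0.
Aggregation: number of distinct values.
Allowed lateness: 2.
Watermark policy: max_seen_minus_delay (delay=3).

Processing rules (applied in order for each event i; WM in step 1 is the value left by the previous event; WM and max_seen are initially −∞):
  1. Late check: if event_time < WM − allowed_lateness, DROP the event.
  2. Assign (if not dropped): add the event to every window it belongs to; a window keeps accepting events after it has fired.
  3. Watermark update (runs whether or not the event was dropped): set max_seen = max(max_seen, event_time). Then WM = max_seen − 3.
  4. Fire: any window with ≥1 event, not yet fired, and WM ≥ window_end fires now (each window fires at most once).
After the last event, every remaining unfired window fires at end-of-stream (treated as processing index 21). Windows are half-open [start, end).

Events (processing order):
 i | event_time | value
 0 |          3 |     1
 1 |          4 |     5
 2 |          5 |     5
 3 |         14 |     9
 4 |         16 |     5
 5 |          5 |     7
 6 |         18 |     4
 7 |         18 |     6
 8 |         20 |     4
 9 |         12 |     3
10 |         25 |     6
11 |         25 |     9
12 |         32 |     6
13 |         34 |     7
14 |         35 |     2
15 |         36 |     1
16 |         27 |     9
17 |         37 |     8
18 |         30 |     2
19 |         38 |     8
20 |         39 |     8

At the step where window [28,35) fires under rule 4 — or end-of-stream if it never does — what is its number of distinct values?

i=0 t=3 v=1: → [0,7); WM=0
i=1 t=4 v=5: → [0,7); WM=1
i=2 t=5 v=5: → [0,7); WM=2
i=3 t=14 v=9: → [14,21); WM=11; [0,7) fires=2
i=4 t=16 v=5: → [14,21); WM=13
i=5 t=5 v=7: DROP (t<13-2); WM=13
i=6 t=18 v=4: → [14,21); WM=15
i=7 t=18 v=6: → [14,21); WM=15
i=8 t=20 v=4: → [14,21); WM=17
i=9 t=12 v=3: DROP (t<17-2); WM=17
i=10 t=25 v=6: → [21,28); WM=22; [14,21) fires=4
i=11 t=25 v=9: → [21,28); WM=22
i=12 t=32 v=6: → [28,35); WM=29; [21,28) fires=2
i=13 t=34 v=7: → [28,35); WM=31
i=14 t=35 v=2: → [35,42); WM=32
i=15 t=36 v=1: → [35,42); WM=33
i=16 t=27 v=9: DROP (t<33-2); WM=33
i=17 t=37 v=8: → [35,42); WM=34
i=18 t=30 v=2: DROP (t<34-2); WM=34
i=19 t=38 v=8: → [35,42); WM=35; [28,35) fires=2
i=20 t=39 v=8: → [35,42); WM=36

2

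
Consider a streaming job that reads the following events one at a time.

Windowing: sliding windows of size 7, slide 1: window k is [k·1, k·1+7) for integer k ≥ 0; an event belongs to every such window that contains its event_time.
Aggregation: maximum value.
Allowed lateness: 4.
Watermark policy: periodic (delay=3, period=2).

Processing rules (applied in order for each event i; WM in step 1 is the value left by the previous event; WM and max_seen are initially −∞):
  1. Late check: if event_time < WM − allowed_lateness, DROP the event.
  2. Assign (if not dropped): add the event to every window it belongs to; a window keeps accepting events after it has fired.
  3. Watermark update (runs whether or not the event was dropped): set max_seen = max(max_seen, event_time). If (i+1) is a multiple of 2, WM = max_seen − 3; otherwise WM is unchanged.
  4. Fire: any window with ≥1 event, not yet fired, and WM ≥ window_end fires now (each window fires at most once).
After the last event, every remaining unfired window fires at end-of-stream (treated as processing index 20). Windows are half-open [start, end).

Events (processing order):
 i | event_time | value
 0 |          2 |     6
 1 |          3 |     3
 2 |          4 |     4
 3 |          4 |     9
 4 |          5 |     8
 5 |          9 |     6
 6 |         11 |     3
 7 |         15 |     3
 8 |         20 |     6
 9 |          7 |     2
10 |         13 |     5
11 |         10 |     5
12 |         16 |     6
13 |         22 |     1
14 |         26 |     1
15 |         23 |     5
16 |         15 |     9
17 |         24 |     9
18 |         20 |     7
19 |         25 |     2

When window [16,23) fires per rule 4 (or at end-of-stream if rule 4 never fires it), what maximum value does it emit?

6

i=0 t=2 v=6: → [2,9),[1,8),[0,7); WM=−∞
i=1 t=3 v=3: → [3,10),[2,9),[1,8),[0,7); WM=0
i=2 t=4 v=4: → [4,11),[3,10),[2,9),[1,8),[0,7); WM=0
i=3 t=4 v=9: → [4,11),[3,10),[2,9),[1,8),[0,7); WM=1
i=4 t=5 v=8: → [5,12),[4,11),[3,10),[2,9),[1,8),[0,7); WM=1
i=5 t=9 v=6: → [9,16),[8,15),[7,14),[6,13),[5,12),[4,11),[3,10); WM=6
i=6 t=11 v=3: → [11,18),[10,17),[9,16),[8,15),[7,14),[6,13),[5,12); WM=6
i=7 t=15 v=3: → [15,22),[14,21),[13,20),[12,19),[11,18),[10,17),[9,16); WM=12; [0,7) fires=9 [1,8) fires=9 [2,9) fires=9 [3,10) fires=9 [4,11) fires=9 [5,12) fires=8
i=8 t=20 v=6: → [20,27),[19,26),[18,25),[17,24),[16,23),[15,22),[14,21); WM=12
i=9 t=7 v=2: DROP (t<12-4); WM=17; [6,13) fires=6 [7,14) fires=6 [8,15) fires=6 [9,16) fires=6 [10,17) fires=3
i=10 t=13 v=5: → [13,20),[12,19),[11,18),[10,17),[9,16),[8,15),[7,14); WM=17
i=11 t=10 v=5: DROP (t<17-4); WM=17
i=12 t=16 v=6: → [16,23),[15,22),[14,21),[13,20),[12,19),[11,18),[10,17); WM=17
i=13 t=22 v=1: → [22,29),[21,28),[20,27),[19,26),[18,25),[17,24),[16,23); WM=19; [11,18) fires=6 [12,19) fires=6
i=14 t=26 v=1: → [26,33),[25,32),[24,31),[23,30),[22,29),[21,28),[20,27); WM=19
i=15 t=23 v=5: → [23,30),[22,29),[21,28),[20,27),[19,26),[18,25),[17,24); WM=23; [13,20) fires=6 [14,21) fires=6 [15,22) fires=6 [16,23) fires=6
i=16 t=15 v=9: DROP (t<23-4); WM=23
i=17 t=24 v=9: → [24,31),[23,30),[22,29),[21,28),[20,27),[19,26),[18,25); WM=23
i=18 t=20 v=7: → [20,27),[19,26),[18,25),[17,24),[16,23),[15,22),[14,21); WM=23
i=19 t=25 v=2: → [25,32),[24,31),[23,30),[22,29),[21,28),[20,27),[19,26); WM=23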